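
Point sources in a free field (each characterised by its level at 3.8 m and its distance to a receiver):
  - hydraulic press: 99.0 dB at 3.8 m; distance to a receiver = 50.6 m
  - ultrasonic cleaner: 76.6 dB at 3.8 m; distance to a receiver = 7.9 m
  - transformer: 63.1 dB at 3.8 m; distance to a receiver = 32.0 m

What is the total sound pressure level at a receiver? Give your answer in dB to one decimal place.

77.4 dB

Propagate each source to the receiver with L = L_ref − 20·log₁₀(r/r_ref), then add intensities.
hydraulic press: 99.0 − 20·log₁₀(50.6/3.8) = 99.0 − 22.49 = 76.51 dB.
ultrasonic cleaner: 76.6 − 20·log₁₀(7.9/3.8) = 76.6 − 6.36 = 70.24 dB.
transformer: 63.1 − 20·log₁₀(32.0/3.8) = 63.1 − 18.51 = 44.59 dB.
Σ 10^(L/10) = 5.540e+07 → L_total = 10·log₁₀(5.540e+07) = 77.44 dB.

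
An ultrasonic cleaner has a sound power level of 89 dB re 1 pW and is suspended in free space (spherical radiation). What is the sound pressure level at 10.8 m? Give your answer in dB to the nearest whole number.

The power spreads over a sphere of area 4π·r², so L_p = L_w − 10·log₁₀(4π·r²).
4π·r² = 1466 m², 10·log₁₀ of that is 31.661 dB.
L_p = 89 − 31.661 = 57.34 dB.

57 dB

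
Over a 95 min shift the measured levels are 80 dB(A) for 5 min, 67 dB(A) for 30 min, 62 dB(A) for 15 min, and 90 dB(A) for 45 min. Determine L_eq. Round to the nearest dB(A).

87 dB(A)

L_eq = 10·log₁₀[(1/T)·Σ tᵢ·10^(Lᵢ/10)] with T = 95 min.
Σ tᵢ·10^(Lᵢ/10) = 5·10^(80/10) + 30·10^(67/10) + 15·10^(62/10) + 45·10^(90/10) = 4.567e+10.
L_eq = 10·log₁₀(4.567e+10/95) = 86.82 dB(A).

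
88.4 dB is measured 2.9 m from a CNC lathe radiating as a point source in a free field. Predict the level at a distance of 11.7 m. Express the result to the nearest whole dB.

76 dB

Spherical spreading from a point source gives a 20·log₁₀(r₂/r₁) drop.
L₂ = 88.4 − 20·log₁₀(11.7/2.9) = 88.4 − 12.116 = 76.28 dB.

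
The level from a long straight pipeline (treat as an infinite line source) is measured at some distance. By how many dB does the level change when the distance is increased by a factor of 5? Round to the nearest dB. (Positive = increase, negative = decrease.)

A line source loses 3 dB per doubling of distance; generally ΔL = −10·log₁₀(r₂/r₁).
ΔL = −10·log₁₀(5) = -6.99 dB.

-7 dB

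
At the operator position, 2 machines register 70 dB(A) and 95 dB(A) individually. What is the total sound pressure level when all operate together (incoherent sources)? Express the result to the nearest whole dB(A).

Incoherent sources combine by intensity addition: L_total = 10·log₁₀(Σ 10^(L_i/10)).
Σ 10^(L/10) = 10^(70/10) + 10^(95/10) = 3.172e+09.
L_total = 10·log₁₀(3.172e+09) = 95.01 dB(A).

95 dB(A)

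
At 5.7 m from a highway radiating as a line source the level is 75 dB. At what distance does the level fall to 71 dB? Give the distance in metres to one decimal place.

Line-source spreading drops the level by 10·log₁₀(r₂/r₁); inverting, r₂/r₁ = 10^(ΔL/10).
r₂ = 5.7·10^((75−71)/10) = 5.7·10^(4.0/10) = 14.32 m.

14.3 m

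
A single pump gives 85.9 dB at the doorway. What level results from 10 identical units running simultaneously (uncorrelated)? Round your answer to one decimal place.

L_total = L₁ + 10·log₁₀ N for N identical incoherent sources.
L_total = 85.9 + 10·log₁₀(10) = 85.9 + 10.000 = 95.90 dB.

95.9 dB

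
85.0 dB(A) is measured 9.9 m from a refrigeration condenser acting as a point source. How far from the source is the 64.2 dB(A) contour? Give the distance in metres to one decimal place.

108.6 m

Point-source spreading drops the level by 20·log₁₀(r₂/r₁); inverting, r₂/r₁ = 10^(ΔL/20).
r₂ = 9.9·10^((85.0−64.2)/20) = 9.9·10^(20.8/20) = 108.55 m.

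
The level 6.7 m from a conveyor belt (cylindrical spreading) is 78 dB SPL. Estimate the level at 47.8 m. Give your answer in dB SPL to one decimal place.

Cylindrical spreading from a line source gives a 10·log₁₀(r₂/r₁) drop.
L₂ = 78 − 10·log₁₀(47.8/6.7) = 78 − 8.534 = 69.47 dB SPL.

69.5 dB SPL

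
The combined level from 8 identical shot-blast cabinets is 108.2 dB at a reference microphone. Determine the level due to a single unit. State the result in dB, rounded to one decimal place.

Dividing the total intensity by 8 lowers the level by 10·log₁₀ 8 = 9.031 dB: L₁ = 108.2 − 9.031.

99.2 dB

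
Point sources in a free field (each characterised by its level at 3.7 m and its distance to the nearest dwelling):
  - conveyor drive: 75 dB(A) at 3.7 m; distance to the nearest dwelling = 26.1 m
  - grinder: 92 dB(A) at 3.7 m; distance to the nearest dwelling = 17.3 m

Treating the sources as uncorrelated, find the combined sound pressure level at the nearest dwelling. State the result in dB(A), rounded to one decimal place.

78.6 dB(A)

Propagate each source to the receiver with L = L_ref − 20·log₁₀(r/r_ref), then add intensities.
conveyor drive: 75 − 20·log₁₀(26.1/3.7) = 75 − 16.97 = 58.03 dB(A).
grinder: 92 − 20·log₁₀(17.3/3.7) = 92 − 13.40 = 78.60 dB(A).
Σ 10^(L/10) = 7.313e+07 → L_total = 10·log₁₀(7.313e+07) = 78.64 dB(A).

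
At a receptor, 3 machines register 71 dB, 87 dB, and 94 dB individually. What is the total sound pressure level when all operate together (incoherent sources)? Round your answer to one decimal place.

94.8 dB

Incoherent sources combine by intensity addition: L_total = 10·log₁₀(Σ 10^(L_i/10)).
Σ 10^(L/10) = 10^(71/10) + 10^(87/10) + 10^(94/10) = 3.026e+09.
L_total = 10·log₁₀(3.026e+09) = 94.81 dB.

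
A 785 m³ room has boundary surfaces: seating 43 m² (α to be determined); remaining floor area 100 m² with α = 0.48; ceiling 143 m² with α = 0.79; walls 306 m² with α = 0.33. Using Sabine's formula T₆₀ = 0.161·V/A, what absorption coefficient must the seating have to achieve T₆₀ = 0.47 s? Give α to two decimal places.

Required total absorption A = 0.161·785/0.47 = 268.90 m².
Absorption from the other surfaces = 100·0.48 + 143·0.79 + 306·0.33 = 261.95 m², so the seating must supply 6.95 m² over 43 m².
α = 6.95/43 = 0.162.

0.16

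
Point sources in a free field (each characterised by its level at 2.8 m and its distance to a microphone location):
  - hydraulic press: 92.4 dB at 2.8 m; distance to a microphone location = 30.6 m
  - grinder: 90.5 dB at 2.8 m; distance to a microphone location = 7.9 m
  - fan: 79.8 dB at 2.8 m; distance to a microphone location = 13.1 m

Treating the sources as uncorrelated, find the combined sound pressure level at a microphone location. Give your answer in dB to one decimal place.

First find each source's level at the receiver (point-source: −20·log₁₀(r/r_ref)), then combine on an intensity basis.
hydraulic press: 92.4 − 20·log₁₀(30.6/2.8) = 92.4 − 20.77 = 71.63 dB.
grinder: 90.5 − 20·log₁₀(7.9/2.8) = 90.5 − 9.01 = 81.49 dB.
fan: 79.8 − 20·log₁₀(13.1/2.8) = 79.8 − 13.40 = 66.40 dB.
Σ 10^(L/10) = 1.599e+08 → L_total = 10·log₁₀(1.599e+08) = 82.04 dB.

82.0 dB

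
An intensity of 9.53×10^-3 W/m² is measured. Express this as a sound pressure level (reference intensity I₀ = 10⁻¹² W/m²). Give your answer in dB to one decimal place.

99.8 dB

I/I₀ = 9.53×10^-3/10⁻¹² = 9.53×10^9, and L = 10·log₁₀(I/I₀).
L = 10·(0.9791 + 9) = 99.79 dB.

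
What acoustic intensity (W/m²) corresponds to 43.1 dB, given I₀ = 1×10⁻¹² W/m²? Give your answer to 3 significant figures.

I = I₀·10^(L/10) = 10⁻¹² × 10^(43.1/10) = 10^(-7.690).

2.04e-08 W/m²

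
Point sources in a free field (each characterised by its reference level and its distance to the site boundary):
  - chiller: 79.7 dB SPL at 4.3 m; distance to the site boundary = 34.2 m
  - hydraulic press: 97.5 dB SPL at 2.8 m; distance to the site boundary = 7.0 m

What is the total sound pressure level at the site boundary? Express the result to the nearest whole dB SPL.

Apply inverse-square spreading to bring every level to the receiver, then sum 10^(L/10).
chiller: 79.7 − 20·log₁₀(34.2/4.3) = 79.7 − 18.01 = 61.69 dB SPL.
hydraulic press: 97.5 − 20·log₁₀(7.0/2.8) = 97.5 − 7.96 = 89.54 dB SPL.
Σ 10^(L/10) = 9.012e+08 → L_total = 10·log₁₀(9.012e+08) = 89.55 dB SPL.

90 dB SPL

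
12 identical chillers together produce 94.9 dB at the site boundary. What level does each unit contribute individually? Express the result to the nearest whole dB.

Dividing the total intensity by 12 lowers the level by 10·log₁₀ 12 = 10.792 dB: L₁ = 94.9 − 10.792.

84 dB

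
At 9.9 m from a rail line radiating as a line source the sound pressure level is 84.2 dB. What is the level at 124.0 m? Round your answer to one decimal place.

73.2 dB

Cylindrical spreading from a line source gives a 10·log₁₀(r₂/r₁) drop.
L₂ = 84.2 − 10·log₁₀(124.0/9.9) = 84.2 − 10.978 = 73.22 dB.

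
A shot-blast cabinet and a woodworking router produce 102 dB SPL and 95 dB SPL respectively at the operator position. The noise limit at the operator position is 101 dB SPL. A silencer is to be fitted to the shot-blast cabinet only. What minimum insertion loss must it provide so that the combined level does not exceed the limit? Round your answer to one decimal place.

Everything except the shot-blast cabinet sums to 10^(95/10) = 3.162e+09 in linear terms, 95.00 dB SPL.
To meet 101 dB SPL overall, the treated shot-blast cabinet may contribute at most 10^(101/10) − 3.162e+09 = 9.427e+09, i.e. 99.74 dB SPL.
So the shot-blast cabinet must be reduced from 102 to 99.74 dB SPL: IL = 2.26 dB.

2.3 dB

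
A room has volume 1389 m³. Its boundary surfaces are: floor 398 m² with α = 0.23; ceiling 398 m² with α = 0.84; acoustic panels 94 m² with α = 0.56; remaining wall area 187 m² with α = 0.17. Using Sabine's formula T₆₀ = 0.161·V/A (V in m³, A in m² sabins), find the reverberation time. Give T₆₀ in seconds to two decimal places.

0.44 s

Total absorption A = 398·0.23 + 398·0.84 + 94·0.56 + 187·0.17 = 510.29 m² sabins.
T₆₀ = 0.161 × 1389 / 510.29 = 0.438 s.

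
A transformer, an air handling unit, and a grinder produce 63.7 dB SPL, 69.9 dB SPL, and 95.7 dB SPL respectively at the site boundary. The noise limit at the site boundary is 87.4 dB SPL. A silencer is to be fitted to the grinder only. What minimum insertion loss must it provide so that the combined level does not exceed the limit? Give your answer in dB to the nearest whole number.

8 dB

The untreated sources together contribute 10^(63.7/10) + 10^(69.9/10) = 1.212e+07, i.e. 70.83 dB SPL.
To meet 87.4 dB SPL overall, the treated grinder may contribute at most 10^(87.4/10) − 1.212e+07 = 5.374e+08, i.e. 87.30 dB SPL.
Required insertion loss = 95.7 − 87.30 = 8.40 dB.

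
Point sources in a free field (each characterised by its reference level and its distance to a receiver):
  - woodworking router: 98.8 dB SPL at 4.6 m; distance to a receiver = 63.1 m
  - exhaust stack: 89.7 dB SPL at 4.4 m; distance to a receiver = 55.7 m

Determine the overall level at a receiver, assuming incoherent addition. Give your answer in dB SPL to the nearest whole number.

77 dB SPL

Propagate each source to the receiver with L = L_ref − 20·log₁₀(r/r_ref), then add intensities.
woodworking router: 98.8 − 20·log₁₀(63.1/4.6) = 98.8 − 22.75 = 76.05 dB SPL.
exhaust stack: 89.7 − 20·log₁₀(55.7/4.4) = 89.7 − 22.05 = 67.65 dB SPL.
Σ 10^(L/10) = 4.614e+07 → L_total = 10·log₁₀(4.614e+07) = 76.64 dB SPL.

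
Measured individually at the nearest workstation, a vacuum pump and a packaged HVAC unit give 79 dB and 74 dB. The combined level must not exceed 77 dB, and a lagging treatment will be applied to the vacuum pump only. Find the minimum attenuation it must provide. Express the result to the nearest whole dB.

Fixed contribution from the other source: Σ 10^(L/10) = 10^(74/10) = 2.512e+07 (74.00 dB).
To meet 77 dB overall, the treated vacuum pump may contribute at most 10^(77/10) − 2.512e+07 = 2.500e+07, i.e. 73.98 dB.
So the vacuum pump must be reduced from 79 to 73.98 dB: IL = 5.02 dB.

5 dB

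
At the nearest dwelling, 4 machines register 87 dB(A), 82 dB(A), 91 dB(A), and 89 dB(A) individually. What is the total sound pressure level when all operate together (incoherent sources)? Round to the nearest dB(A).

94 dB(A)

For uncorrelated sources the intensities add, so convert each level to linear form, sum, and take 10·log₁₀ of the total.
Σ 10^(L/10) = 10^(87/10) + 10^(82/10) + 10^(91/10) + 10^(89/10) = 2.713e+09.
L_total = 10·log₁₀(2.713e+09) = 94.33 dB(A).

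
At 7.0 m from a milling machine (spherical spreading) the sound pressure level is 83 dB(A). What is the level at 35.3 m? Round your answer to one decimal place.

68.9 dB(A)

Point-source attenuation: ΔL = 20·log₁₀(r₂/r₁) = 20·log₁₀(35.3/7.0) = 14.054 dB.
L₂ = 83 − 20·log₁₀(35.3/7.0) = 83 − 14.054 = 68.95 dB(A).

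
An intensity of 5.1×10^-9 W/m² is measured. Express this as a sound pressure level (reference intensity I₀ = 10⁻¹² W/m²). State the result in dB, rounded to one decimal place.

37.1 dB

Dividing by I₀ shifts the exponent by 12: I/I₀ = 5.1×10^3.
L = 10·(0.7076 + 3) = 37.08 dB.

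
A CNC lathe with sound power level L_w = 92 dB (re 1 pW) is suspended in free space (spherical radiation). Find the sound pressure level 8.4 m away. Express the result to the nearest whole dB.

63 dB

Free-field spherical radiation: L_p = L_w − 10·log₁₀(4π·r²), r = 8.4 m.
4π·r² = 886.7 m², 10·log₁₀ of that is 29.478 dB.
L_p = 92 − 29.478 = 62.52 dB.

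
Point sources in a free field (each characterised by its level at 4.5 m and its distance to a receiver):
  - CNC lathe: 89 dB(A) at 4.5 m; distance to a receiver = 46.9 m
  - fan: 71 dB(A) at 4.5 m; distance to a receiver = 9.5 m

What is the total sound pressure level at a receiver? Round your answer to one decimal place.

Apply inverse-square spreading to bring every level to the receiver, then sum 10^(L/10).
CNC lathe: 89 − 20·log₁₀(46.9/4.5) = 89 − 20.36 = 68.64 dB(A).
fan: 71 − 20·log₁₀(9.5/4.5) = 71 − 6.49 = 64.51 dB(A).
Σ 10^(L/10) = 1.014e+07 → L_total = 10·log₁₀(1.014e+07) = 70.06 dB(A).

70.1 dB(A)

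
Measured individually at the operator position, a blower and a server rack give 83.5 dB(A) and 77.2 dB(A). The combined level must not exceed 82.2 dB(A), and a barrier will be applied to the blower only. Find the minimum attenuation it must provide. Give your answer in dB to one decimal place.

Fixed contribution from the other source: Σ 10^(L/10) = 10^(77.2/10) = 5.248e+07 (77.20 dB(A)).
To meet 82.2 dB(A) overall, the treated blower may contribute at most 10^(82.2/10) − 5.248e+07 = 1.135e+08, i.e. 80.55 dB(A).
So the blower must be reduced from 83.5 to 80.55 dB(A): IL = 2.95 dB.

3.0 dB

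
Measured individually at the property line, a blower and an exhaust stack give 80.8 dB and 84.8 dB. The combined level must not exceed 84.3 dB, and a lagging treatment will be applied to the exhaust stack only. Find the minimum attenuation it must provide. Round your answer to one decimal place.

Everything except the exhaust stack sums to 10^(80.8/10) = 1.202e+08 in linear terms, 80.80 dB.
The limit corresponds to 10^(84.3/10) = 2.692e+08; subtracting the fixed part leaves 1.489e+08 for the exhaust stack, i.e. 81.73 dB.
Required insertion loss = 84.8 − 81.73 = 3.07 dB.

3.1 dB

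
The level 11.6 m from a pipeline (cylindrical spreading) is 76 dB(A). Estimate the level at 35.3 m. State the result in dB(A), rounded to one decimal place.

71.2 dB(A)

Line-source attenuation: ΔL = 10·log₁₀(r₂/r₁) = 10·log₁₀(35.3/11.6) = 4.833 dB.
L₂ = 76 − 10·log₁₀(35.3/11.6) = 76 − 4.833 = 71.17 dB(A).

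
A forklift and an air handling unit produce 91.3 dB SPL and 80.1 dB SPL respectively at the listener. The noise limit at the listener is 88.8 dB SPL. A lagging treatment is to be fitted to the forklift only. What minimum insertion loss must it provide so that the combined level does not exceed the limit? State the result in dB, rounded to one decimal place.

3.1 dB

Fixed contribution from the other source: Σ 10^(L/10) = 10^(80.1/10) = 1.023e+08 (80.10 dB SPL).
The limit corresponds to 10^(88.8/10) = 7.586e+08; subtracting the fixed part leaves 6.562e+08 for the forklift, i.e. 88.17 dB SPL.
Required insertion loss = 91.3 − 88.17 = 3.13 dB.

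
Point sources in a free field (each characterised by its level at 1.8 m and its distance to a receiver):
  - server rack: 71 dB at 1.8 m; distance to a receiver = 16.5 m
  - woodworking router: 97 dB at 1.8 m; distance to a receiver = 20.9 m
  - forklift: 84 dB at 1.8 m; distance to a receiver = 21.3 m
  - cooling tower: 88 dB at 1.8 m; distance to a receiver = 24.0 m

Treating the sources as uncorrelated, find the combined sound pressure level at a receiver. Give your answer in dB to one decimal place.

Apply inverse-square spreading to bring every level to the receiver, then sum 10^(L/10).
server rack: 71 − 20·log₁₀(16.5/1.8) = 71 − 19.24 = 51.76 dB.
woodworking router: 97 − 20·log₁₀(20.9/1.8) = 97 − 21.30 = 75.70 dB.
forklift: 84 − 20·log₁₀(21.3/1.8) = 84 − 21.46 = 62.54 dB.
cooling tower: 88 − 20·log₁₀(24.0/1.8) = 88 − 22.50 = 65.50 dB.
Σ 10^(L/10) = 4.267e+07 → L_total = 10·log₁₀(4.267e+07) = 76.30 dB.

76.3 dB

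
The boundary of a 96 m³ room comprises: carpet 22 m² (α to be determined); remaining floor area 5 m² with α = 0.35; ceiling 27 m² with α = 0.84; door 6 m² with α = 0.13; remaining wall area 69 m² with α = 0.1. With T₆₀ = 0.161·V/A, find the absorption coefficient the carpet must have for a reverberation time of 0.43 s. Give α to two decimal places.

0.17

From T₆₀ = 0.161·V/A, the target T₆₀ = 0.43 s needs A = 0.161·96/0.43 = 35.94 m².
Absorption from the other surfaces = 5·0.35 + 27·0.84 + 6·0.13 + 69·0.1 = 32.11 m², so the carpet must supply 3.83 m² over 22 m².
α = 3.83/22 = 0.174.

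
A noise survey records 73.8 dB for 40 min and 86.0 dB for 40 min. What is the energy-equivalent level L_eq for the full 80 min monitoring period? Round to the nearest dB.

The energy average is taken in the linear domain: L_eq = 10·log₁₀[(Σ tᵢ·10^(Lᵢ/10))/T], T = 80 min.
Σ tᵢ·10^(Lᵢ/10) = 40·10^(73.8/10) + 40·10^(86.0/10) = 1.688e+10.
L_eq = 10·log₁₀(1.688e+10/80) = 83.24 dB.

83 dB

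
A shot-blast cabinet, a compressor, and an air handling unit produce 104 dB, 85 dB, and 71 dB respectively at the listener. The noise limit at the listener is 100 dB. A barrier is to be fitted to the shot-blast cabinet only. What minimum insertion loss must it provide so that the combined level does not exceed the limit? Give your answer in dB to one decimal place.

4.1 dB

Fixed contribution from the other sources: Σ 10^(L/10) = 10^(85/10) + 10^(71/10) = 3.288e+08 (85.17 dB).
The limit corresponds to 10^(100/10) = 1.000e+10; subtracting the fixed part leaves 9.671e+09 for the shot-blast cabinet, i.e. 99.85 dB.
So the shot-blast cabinet must be reduced from 104 to 99.85 dB: IL = 4.15 dB.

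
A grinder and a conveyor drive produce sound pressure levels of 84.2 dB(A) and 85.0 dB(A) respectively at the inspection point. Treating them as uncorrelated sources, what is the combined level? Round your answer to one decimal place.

87.6 dB(A)

Incoherent sources combine by intensity addition: L_total = 10·log₁₀(Σ 10^(L_i/10)).
Σ 10^(L/10) = 10^(84.2/10) + 10^(85.0/10) = 5.793e+08.
L_total = 10·log₁₀(5.793e+08) = 87.63 dB(A).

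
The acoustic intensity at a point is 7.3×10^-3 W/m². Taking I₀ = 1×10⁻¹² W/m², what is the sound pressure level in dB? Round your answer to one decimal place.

98.6 dB

I/I₀ = 7.3×10^-3/10⁻¹² = 7.3×10^9, and L = 10·log₁₀(I/I₀).
L = 10·(0.8633 + 9) = 98.63 dB.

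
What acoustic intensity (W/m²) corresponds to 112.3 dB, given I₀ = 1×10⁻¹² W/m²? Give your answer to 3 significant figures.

L = 10·log₁₀(I/I₀) ⇒ I = I₀·10^(L/10) = 10⁻¹² × 10^11.23.

0.170 W/m²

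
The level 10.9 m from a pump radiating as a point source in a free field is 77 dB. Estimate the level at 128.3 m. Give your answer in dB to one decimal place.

55.6 dB

For a point source, L₂ = L₁ − 20·log₁₀(r₂/r₁).
L₂ = 77 − 20·log₁₀(128.3/10.9) = 77 − 21.416 = 55.58 dB.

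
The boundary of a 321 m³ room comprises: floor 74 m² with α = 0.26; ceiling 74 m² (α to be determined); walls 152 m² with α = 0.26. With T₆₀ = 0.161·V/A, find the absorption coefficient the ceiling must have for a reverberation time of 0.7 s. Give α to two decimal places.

A = 0.161·V/T₆₀ = 0.161·321/0.7 = 73.83 m² sabins.
Absorption from the other surfaces = 74·0.26 + 152·0.26 = 58.76 m², so the ceiling must supply 15.07 m² over 74 m².
α = 15.07/74 = 0.204.

0.20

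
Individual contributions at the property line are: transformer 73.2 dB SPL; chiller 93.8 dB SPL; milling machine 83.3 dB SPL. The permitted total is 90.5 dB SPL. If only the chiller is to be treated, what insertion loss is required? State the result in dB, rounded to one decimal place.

The untreated sources together contribute 10^(73.2/10) + 10^(83.3/10) = 2.347e+08, i.e. 83.70 dB SPL.
The limit corresponds to 10^(90.5/10) = 1.122e+09; subtracting the fixed part leaves 8.873e+08 for the chiller, i.e. 89.48 dB SPL.
So the chiller must be reduced from 93.8 to 89.48 dB SPL: IL = 4.32 dB.

4.3 dB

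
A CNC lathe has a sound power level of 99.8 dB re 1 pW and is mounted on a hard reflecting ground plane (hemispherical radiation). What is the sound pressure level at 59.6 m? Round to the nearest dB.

The power spreads over a hemisphere of area 2π·r², so L_p = L_w − 10·log₁₀(2π·r²).
2π·r² = 2.232e+04 m², 10·log₁₀ of that is 43.487 dB.
L_p = 99.8 − 43.487 = 56.31 dB.

56 dB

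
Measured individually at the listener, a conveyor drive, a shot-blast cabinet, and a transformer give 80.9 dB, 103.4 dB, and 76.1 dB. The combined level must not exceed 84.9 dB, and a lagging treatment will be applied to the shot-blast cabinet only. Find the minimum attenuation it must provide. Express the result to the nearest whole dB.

22 dB

Fixed contribution from the other sources: Σ 10^(L/10) = 10^(80.9/10) + 10^(76.1/10) = 1.638e+08 (82.14 dB).
The limit corresponds to 10^(84.9/10) = 3.090e+08; subtracting the fixed part leaves 1.453e+08 for the shot-blast cabinet, i.e. 81.62 dB.
So the shot-blast cabinet must be reduced from 103.4 to 81.62 dB: IL = 21.78 dB.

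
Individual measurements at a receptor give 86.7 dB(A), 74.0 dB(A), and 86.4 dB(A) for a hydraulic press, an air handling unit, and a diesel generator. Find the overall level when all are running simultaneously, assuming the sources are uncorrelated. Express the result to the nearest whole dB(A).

90 dB(A)

Incoherent sources combine by intensity addition: L_total = 10·log₁₀(Σ 10^(L_i/10)).
Σ 10^(L/10) = 10^(86.7/10) + 10^(74.0/10) + 10^(86.4/10) = 9.294e+08.
L_total = 10·log₁₀(9.294e+08) = 89.68 dB(A).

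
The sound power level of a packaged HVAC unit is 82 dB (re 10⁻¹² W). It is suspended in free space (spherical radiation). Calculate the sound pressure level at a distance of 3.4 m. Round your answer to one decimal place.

L_p = L_w − 10·log₁₀(4π·r²) with r = 3.4 m.
4π·r² = 145.3 m², 10·log₁₀ of that is 21.622 dB.
L_p = 82 − 21.622 = 60.38 dB.

60.4 dB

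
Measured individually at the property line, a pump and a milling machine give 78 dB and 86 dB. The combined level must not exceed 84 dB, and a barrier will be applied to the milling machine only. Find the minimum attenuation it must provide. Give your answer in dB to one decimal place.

Everything except the milling machine sums to 10^(78/10) = 6.310e+07 in linear terms, 78.00 dB.
To meet 84 dB overall, the treated milling machine may contribute at most 10^(84/10) − 6.310e+07 = 1.881e+08, i.e. 82.74 dB.
Required insertion loss = 86 − 82.74 = 3.26 dB.

3.3 dB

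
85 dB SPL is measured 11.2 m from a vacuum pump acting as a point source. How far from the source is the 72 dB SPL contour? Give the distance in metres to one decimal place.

The 13.0 dB drop corresponds to a distance ratio of 10^(13.0/20) for a point source.
r₂ = 11.2·10^((85−72)/20) = 11.2·10^(13.0/20) = 50.03 m.

50.0 m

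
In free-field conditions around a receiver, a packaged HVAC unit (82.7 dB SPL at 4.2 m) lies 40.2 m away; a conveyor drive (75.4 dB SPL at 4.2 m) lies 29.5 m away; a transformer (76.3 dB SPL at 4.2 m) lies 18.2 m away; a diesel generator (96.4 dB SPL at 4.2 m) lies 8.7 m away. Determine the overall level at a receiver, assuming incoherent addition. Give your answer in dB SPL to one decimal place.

First find each source's level at the receiver (point-source: −20·log₁₀(r/r_ref)), then combine on an intensity basis.
packaged HVAC unit: 82.7 − 20·log₁₀(40.2/4.2) = 82.7 − 19.62 = 63.08 dB SPL.
conveyor drive: 75.4 − 20·log₁₀(29.5/4.2) = 75.4 − 16.93 = 58.47 dB SPL.
transformer: 76.3 − 20·log₁₀(18.2/4.2) = 76.3 − 12.74 = 63.56 dB SPL.
diesel generator: 96.4 − 20·log₁₀(8.7/4.2) = 96.4 − 6.33 = 90.07 dB SPL.
Σ 10^(L/10) = 1.022e+09 → L_total = 10·log₁₀(1.022e+09) = 90.10 dB SPL.

90.1 dB SPL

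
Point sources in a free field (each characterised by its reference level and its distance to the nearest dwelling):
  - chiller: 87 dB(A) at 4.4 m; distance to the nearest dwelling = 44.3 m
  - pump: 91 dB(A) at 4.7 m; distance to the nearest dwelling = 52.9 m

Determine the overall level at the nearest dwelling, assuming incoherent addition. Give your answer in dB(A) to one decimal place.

Apply inverse-square spreading to bring every level to the receiver, then sum 10^(L/10).
chiller: 87 − 20·log₁₀(44.3/4.4) = 87 − 20.06 = 66.94 dB(A).
pump: 91 − 20·log₁₀(52.9/4.7) = 91 − 21.03 = 69.97 dB(A).
Σ 10^(L/10) = 1.488e+07 → L_total = 10·log₁₀(1.488e+07) = 71.73 dB(A).

71.7 dB(A)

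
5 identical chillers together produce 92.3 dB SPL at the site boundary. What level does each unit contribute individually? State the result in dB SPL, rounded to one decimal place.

85.3 dB SPL

5 equal contributions raise the level by 10·log₁₀ 5 = 6.990 dB, so each unit alone gives 92.3 − 6.990.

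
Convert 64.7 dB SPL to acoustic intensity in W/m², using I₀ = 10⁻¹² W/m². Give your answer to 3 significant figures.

I = I₀·10^(L/10) = 10⁻¹² × 10^(64.7/10) = 10^(-5.530).

2.95e-06 W/m²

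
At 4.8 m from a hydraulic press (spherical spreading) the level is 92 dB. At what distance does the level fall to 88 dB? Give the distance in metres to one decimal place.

Point-source spreading drops the level by 20·log₁₀(r₂/r₁); inverting, r₂/r₁ = 10^(ΔL/20).
r₂ = 4.8·10^((92−88)/20) = 4.8·10^(4.0/20) = 7.61 m.

7.6 m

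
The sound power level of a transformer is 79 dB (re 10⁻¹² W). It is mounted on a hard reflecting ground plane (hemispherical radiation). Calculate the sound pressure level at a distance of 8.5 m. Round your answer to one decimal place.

52.4 dB

Free-field hemispherical radiation: L_p = L_w − 10·log₁₀(2π·r²), r = 8.5 m.
2π·r² = 454 m², 10·log₁₀ of that is 26.570 dB.
L_p = 79 − 26.570 = 52.43 dB.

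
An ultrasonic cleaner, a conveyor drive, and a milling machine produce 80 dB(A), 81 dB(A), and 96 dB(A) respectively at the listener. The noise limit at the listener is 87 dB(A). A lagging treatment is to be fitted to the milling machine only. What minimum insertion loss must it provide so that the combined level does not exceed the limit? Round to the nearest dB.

12 dB

Everything except the milling machine sums to 10^(80/10) + 10^(81/10) = 2.259e+08 in linear terms, 83.54 dB(A).
To meet 87 dB(A) overall, the treated milling machine may contribute at most 10^(87/10) − 2.259e+08 = 2.753e+08, i.e. 84.40 dB(A).
Required insertion loss = 96 − 84.40 = 11.60 dB.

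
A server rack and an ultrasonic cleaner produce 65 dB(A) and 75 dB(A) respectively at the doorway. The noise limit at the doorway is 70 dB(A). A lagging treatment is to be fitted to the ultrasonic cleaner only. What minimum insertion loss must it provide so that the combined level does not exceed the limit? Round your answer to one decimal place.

Everything except the ultrasonic cleaner sums to 10^(65/10) = 3.162e+06 in linear terms, 65.00 dB(A).
To meet 70 dB(A) overall, the treated ultrasonic cleaner may contribute at most 10^(70/10) − 3.162e+06 = 6.838e+06, i.e. 68.35 dB(A).
So the ultrasonic cleaner must be reduced from 75 to 68.35 dB(A): IL = 6.65 dB.

6.7 dB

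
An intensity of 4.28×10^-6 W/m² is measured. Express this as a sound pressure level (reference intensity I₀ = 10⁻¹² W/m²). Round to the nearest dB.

I/I₀ = 4.28×10^-6/10⁻¹² = 4.28×10^6, and L = 10·log₁₀(I/I₀).
L = 10·(0.6314 + 6) = 66.31 dB.

66 dB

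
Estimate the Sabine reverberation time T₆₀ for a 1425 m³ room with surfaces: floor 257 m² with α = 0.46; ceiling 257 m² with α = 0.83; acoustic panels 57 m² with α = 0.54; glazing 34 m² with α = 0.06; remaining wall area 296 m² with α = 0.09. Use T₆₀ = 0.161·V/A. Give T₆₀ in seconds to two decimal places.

Summing Sᵢαᵢ: 257·0.46 + 257·0.83 + 57·0.54 + 34·0.06 + 296·0.09 = 390.99 m².
T₆₀ = 0.161 × 1425 / 390.99 = 0.587 s.

0.59 s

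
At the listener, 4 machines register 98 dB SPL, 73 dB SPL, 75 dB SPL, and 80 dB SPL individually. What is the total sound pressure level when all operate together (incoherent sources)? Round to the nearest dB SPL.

Incoherent sources combine by intensity addition: L_total = 10·log₁₀(Σ 10^(L_i/10)).
Σ 10^(L/10) = 10^(98/10) + 10^(73/10) + 10^(75/10) + 10^(80/10) = 6.461e+09.
L_total = 10·log₁₀(6.461e+09) = 98.10 dB SPL.

98 dB SPL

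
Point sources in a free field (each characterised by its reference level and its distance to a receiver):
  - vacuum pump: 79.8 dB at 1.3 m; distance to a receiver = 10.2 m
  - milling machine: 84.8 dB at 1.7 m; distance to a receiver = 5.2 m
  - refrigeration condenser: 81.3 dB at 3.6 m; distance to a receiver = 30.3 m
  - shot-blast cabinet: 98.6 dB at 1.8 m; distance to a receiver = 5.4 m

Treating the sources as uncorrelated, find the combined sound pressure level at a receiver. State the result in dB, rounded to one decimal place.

89.2 dB

Propagate each source to the receiver with L = L_ref − 20·log₁₀(r/r_ref), then add intensities.
vacuum pump: 79.8 − 20·log₁₀(10.2/1.3) = 79.8 − 17.89 = 61.91 dB.
milling machine: 84.8 − 20·log₁₀(5.2/1.7) = 84.8 − 9.71 = 75.09 dB.
refrigeration condenser: 81.3 − 20·log₁₀(30.3/3.6) = 81.3 − 18.50 = 62.80 dB.
shot-blast cabinet: 98.6 − 20·log₁₀(5.4/1.8) = 98.6 − 9.54 = 89.06 dB.
Σ 10^(L/10) = 8.407e+08 → L_total = 10·log₁₀(8.407e+08) = 89.25 dB.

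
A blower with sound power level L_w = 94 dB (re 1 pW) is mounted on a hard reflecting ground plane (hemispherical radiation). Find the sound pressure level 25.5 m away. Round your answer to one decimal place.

57.9 dB

Free-field hemispherical radiation: L_p = L_w − 10·log₁₀(2π·r²), r = 25.5 m.
2π·r² = 4086 m², 10·log₁₀ of that is 36.113 dB.
L_p = 94 − 36.113 = 57.89 dB.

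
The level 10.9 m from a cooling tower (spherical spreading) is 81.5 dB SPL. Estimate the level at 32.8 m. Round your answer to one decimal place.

Spherical spreading from a point source gives a 20·log₁₀(r₂/r₁) drop.
L₂ = 81.5 − 20·log₁₀(32.8/10.9) = 81.5 − 9.569 = 71.93 dB SPL.

71.9 dB SPL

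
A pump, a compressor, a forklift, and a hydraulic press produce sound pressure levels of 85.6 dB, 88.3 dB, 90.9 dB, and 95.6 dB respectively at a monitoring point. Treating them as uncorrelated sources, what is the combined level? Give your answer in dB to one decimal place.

For uncorrelated sources the intensities add, so convert each level to linear form, sum, and take 10·log₁₀ of the total.
Σ 10^(L/10) = 10^(85.6/10) + 10^(88.3/10) + 10^(90.9/10) + 10^(95.6/10) = 5.900e+09.
L_total = 10·log₁₀(5.900e+09) = 97.71 dB.

97.7 dB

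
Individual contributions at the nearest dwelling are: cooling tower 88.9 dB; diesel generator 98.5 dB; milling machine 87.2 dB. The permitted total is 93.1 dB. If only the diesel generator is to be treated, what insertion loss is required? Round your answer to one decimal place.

9.8 dB

Fixed contribution from the other sources: Σ 10^(L/10) = 10^(88.9/10) + 10^(87.2/10) = 1.301e+09 (91.14 dB).
The limit corresponds to 10^(93.1/10) = 2.042e+09; subtracting the fixed part leaves 7.407e+08 for the diesel generator, i.e. 88.70 dB.
Required insertion loss = 98.5 − 88.70 = 9.80 dB.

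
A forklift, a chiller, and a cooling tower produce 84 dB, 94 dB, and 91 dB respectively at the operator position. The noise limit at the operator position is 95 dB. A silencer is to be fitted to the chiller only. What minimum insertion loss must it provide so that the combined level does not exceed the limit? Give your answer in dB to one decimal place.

The untreated sources together contribute 10^(84/10) + 10^(91/10) = 1.510e+09, i.e. 91.79 dB.
To meet 95 dB overall, the treated chiller may contribute at most 10^(95/10) − 1.510e+09 = 1.652e+09, i.e. 92.18 dB.
So the chiller must be reduced from 94 to 92.18 dB: IL = 1.82 dB.

1.8 dB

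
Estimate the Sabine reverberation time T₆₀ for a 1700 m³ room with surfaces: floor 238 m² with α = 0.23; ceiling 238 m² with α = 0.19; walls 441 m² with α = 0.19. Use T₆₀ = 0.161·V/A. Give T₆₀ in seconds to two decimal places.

Total absorption A = 238·0.23 + 238·0.19 + 441·0.19 = 183.75 m² sabins.
T₆₀ = 0.161 × 1700 / 183.75 = 1.490 s.

1.49 s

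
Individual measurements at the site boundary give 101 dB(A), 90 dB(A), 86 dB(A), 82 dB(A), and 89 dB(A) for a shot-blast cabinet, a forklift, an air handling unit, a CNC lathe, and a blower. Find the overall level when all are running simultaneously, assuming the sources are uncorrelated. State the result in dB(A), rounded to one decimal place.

101.7 dB(A)

Incoherent sources combine by intensity addition: L_total = 10·log₁₀(Σ 10^(L_i/10)).
Σ 10^(L/10) = 10^(101/10) + 10^(90/10) + 10^(86/10) + 10^(82/10) + 10^(89/10) = 1.494e+10.
L_total = 10·log₁₀(1.494e+10) = 101.74 dB(A).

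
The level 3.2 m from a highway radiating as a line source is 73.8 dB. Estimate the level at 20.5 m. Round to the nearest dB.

66 dB

Line-source attenuation: ΔL = 10·log₁₀(r₂/r₁) = 10·log₁₀(20.5/3.2) = 8.066 dB.
L₂ = 73.8 − 10·log₁₀(20.5/3.2) = 73.8 − 8.066 = 65.73 dB.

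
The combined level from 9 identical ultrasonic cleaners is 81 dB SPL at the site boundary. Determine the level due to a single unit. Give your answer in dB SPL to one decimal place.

9 equal contributions raise the level by 10·log₁₀ 9 = 9.542 dB, so each unit alone gives 81 − 9.542.

71.5 dB SPL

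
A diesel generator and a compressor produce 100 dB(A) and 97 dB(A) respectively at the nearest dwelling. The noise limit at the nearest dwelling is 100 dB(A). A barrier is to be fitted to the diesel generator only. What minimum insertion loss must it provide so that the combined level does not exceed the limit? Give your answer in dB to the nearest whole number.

3 dB

Everything except the diesel generator sums to 10^(97/10) = 5.012e+09 in linear terms, 97.00 dB(A).
To meet 100 dB(A) overall, the treated diesel generator may contribute at most 10^(100/10) − 5.012e+09 = 4.988e+09, i.e. 96.98 dB(A).
So the diesel generator must be reduced from 100 to 96.98 dB(A): IL = 3.02 dB.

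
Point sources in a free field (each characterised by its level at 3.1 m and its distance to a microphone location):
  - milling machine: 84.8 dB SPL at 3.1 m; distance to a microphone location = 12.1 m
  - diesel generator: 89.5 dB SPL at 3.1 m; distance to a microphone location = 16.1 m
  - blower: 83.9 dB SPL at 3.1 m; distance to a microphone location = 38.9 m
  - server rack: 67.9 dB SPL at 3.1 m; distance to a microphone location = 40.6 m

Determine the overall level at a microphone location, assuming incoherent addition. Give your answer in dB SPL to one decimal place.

Apply inverse-square spreading to bring every level to the receiver, then sum 10^(L/10).
milling machine: 84.8 − 20·log₁₀(12.1/3.1) = 84.8 − 11.83 = 72.97 dB SPL.
diesel generator: 89.5 − 20·log₁₀(16.1/3.1) = 89.5 − 14.31 = 75.19 dB SPL.
blower: 83.9 − 20·log₁₀(38.9/3.1) = 83.9 − 21.97 = 61.93 dB SPL.
server rack: 67.9 − 20·log₁₀(40.6/3.1) = 67.9 − 22.34 = 45.56 dB SPL.
Σ 10^(L/10) = 5.446e+07 → L_total = 10·log₁₀(5.446e+07) = 77.36 dB SPL.

77.4 dB SPL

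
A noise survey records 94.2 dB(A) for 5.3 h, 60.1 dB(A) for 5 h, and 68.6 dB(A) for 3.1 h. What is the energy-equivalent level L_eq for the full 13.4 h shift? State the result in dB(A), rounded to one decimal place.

The energy average is taken in the linear domain: L_eq = 10·log₁₀[(Σ tᵢ·10^(Lᵢ/10))/T], T = 13.4 h.
Σ tᵢ·10^(Lᵢ/10) = 5.3·10^(94.2/10) + 5·10^(60.1/10) + 3.1·10^(68.6/10) = 1.397e+10.
L_eq = 10·log₁₀(1.397e+10/13.4) = 90.18 dB(A).

90.2 dB(A)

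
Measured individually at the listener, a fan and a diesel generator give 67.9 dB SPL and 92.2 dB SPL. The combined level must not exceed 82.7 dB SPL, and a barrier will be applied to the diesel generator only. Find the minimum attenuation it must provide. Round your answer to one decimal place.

9.6 dB

Fixed contribution from the other source: Σ 10^(L/10) = 10^(67.9/10) = 6.166e+06 (67.90 dB SPL).
The limit corresponds to 10^(82.7/10) = 1.862e+08; subtracting the fixed part leaves 1.800e+08 for the diesel generator, i.e. 82.55 dB SPL.
Required insertion loss = 92.2 − 82.55 = 9.65 dB.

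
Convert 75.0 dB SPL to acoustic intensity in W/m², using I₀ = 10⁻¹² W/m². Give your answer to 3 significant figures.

3.16e-05 W/m²

I/I₀ = 10^(75.0/10) = 3.162e+07, so I = 3.162e+07 × 10⁻¹² W/m².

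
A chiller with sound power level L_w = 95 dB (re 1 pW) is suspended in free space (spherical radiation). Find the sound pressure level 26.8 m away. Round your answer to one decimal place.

55.4 dB

Free-field spherical radiation: L_p = L_w − 10·log₁₀(4π·r²), r = 26.8 m.
4π·r² = 9026 m², 10·log₁₀ of that is 39.555 dB.
L_p = 95 − 39.555 = 55.45 dB.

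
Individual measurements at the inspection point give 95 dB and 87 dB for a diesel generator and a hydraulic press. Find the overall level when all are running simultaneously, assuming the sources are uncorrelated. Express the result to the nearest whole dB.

96 dB

Incoherent sources combine by intensity addition: L_total = 10·log₁₀(Σ 10^(L_i/10)).
Σ 10^(L/10) = 10^(95/10) + 10^(87/10) = 3.663e+09.
L_total = 10·log₁₀(3.663e+09) = 95.64 dB.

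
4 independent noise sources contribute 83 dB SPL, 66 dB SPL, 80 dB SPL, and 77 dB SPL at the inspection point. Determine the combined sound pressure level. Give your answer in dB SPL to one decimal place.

Incoherent sources combine by intensity addition: L_total = 10·log₁₀(Σ 10^(L_i/10)).
Σ 10^(L/10) = 10^(83/10) + 10^(66/10) + 10^(80/10) + 10^(77/10) = 3.536e+08.
L_total = 10·log₁₀(3.536e+08) = 85.49 dB SPL.

85.5 dB SPL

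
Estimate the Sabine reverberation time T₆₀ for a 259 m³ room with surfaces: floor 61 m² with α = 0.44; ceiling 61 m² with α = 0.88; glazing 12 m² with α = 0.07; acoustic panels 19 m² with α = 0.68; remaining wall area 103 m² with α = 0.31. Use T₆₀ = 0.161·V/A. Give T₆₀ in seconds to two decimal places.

Total absorption A = 61·0.44 + 61·0.88 + 12·0.07 + 19·0.68 + 103·0.31 = 126.21 m² sabins.
T₆₀ = 0.161 × 259 / 126.21 = 0.330 s.

0.33 s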